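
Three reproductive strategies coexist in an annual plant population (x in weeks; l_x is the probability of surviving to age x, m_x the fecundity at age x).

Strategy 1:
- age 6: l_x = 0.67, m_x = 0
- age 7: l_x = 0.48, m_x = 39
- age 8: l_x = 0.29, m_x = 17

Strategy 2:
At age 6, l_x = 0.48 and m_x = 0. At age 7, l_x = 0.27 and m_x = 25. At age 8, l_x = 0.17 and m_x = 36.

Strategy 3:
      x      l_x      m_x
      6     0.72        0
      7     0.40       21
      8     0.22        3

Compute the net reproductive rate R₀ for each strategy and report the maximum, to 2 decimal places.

23.65

Strategy 1: R₀ = 0.67×0 + 0.48×39 + 0.29×17 = 23.6500
Strategy 2: R₀ = 0.48×0 + 0.27×25 + 0.17×36 = 12.8700
Strategy 3: R₀ = 0.72×0 + 0.40×21 + 0.22×3 = 9.0600
Highest R₀: strategy 1 with 23.6500.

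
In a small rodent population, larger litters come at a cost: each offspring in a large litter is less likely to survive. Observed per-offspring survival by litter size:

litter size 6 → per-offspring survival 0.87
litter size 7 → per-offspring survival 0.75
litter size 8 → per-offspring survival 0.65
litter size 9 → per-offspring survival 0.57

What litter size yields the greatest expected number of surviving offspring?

7

Expected surviving offspring = c × s(c):
  c=6: 6 × 0.87 = 5.220
  c=7: 7 × 0.75 = 5.250
  c=8: 8 × 0.65 = 5.200
  c=9: 9 × 0.57 = 5.130
Maximum at c = 7 (5.250 surviving offspring).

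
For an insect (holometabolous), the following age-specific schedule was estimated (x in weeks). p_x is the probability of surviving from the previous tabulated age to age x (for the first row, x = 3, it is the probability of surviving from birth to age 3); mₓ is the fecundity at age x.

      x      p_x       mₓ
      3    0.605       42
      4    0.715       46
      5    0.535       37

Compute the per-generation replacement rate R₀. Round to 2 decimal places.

53.87

Survivorship from birth: l_x = p_3·p_4·…·p_x.
  l_3 = 0.60500
  l_4 = 0.43257
  l_5 = 0.23143
R₀ = Σ l_x mₓ:
  age 3: 0.60500 × 42 = 25.4100
  age 4: 0.43257 × 46 = 19.8982
  age 5: 0.23143 × 37 = 8.5629
R₀ = 25.4100 + 19.8982 + 8.5629 = 53.8711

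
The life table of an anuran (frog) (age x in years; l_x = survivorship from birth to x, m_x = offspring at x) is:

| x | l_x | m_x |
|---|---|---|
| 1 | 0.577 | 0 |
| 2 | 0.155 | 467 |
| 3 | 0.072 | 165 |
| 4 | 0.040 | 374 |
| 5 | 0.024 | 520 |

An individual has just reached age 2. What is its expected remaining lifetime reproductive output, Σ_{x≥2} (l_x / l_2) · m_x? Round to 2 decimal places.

720.68

l_2 = 0.155. Conditional survival from age 2 to x is l_x / l_2.
  x=2: (0.155/0.155) × 467 = 467.0000
  x=3: (0.072/0.155) × 165 = 76.6452
  x=4: (0.040/0.155) × 374 = 96.5161
  x=5: (0.024/0.155) × 520 = 80.5161
Sum = 467.0000 + 76.6452 + 96.5161 + 80.5161 = 720.6774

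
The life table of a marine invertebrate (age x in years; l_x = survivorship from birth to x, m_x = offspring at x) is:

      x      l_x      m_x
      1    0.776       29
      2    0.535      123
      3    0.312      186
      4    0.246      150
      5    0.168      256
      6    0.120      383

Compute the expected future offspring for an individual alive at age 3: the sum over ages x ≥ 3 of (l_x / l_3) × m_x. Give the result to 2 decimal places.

l_3 = 0.312. Conditional survival from age 3 to x is l_x / l_3.
  x=3: (0.312/0.312) × 186 = 186.0000
  x=4: (0.246/0.312) × 150 = 118.2692
  x=5: (0.168/0.312) × 256 = 137.8462
  x=6: (0.120/0.312) × 383 = 147.3077
Sum = 186.0000 + 118.2692 + 137.8462 + 147.3077 = 589.4231

589.42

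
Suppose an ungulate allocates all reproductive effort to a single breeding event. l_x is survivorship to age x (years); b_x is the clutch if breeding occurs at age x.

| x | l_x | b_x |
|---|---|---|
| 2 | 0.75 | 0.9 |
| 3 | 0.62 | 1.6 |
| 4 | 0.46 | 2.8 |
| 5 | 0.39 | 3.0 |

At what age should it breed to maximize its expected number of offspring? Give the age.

4

Expected offspring if breeding at age x = l_x × b_x:
  age 2: 0.75 × 0.9 = 0.675
  age 3: 0.62 × 1.6 = 0.992
  age 4: 0.46 × 2.8 = 1.288
  age 5: 0.39 × 3.0 = 1.170
Maximum at age 4 (1.288).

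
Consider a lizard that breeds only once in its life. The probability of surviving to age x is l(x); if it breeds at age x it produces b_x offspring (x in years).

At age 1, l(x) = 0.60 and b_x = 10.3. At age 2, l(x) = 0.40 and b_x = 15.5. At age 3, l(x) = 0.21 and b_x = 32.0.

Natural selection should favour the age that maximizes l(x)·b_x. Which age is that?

3

Expected offspring if breeding at age x = l(x) × b_x:
  age 1: 0.60 × 10.3 = 6.180
  age 2: 0.40 × 15.5 = 6.200
  age 3: 0.21 × 32.0 = 6.720
Maximum at age 3 (6.720).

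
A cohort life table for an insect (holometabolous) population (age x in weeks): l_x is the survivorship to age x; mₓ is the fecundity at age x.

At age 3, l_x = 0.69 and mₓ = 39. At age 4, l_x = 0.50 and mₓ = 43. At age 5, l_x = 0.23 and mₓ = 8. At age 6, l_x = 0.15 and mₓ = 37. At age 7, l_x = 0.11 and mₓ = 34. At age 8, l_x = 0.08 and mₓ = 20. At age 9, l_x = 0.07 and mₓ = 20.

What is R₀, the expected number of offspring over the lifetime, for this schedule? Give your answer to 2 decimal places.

R₀ = Σ l_x mₓ:
  age 3: 0.69 × 39 = 26.9100
  age 4: 0.50 × 43 = 21.5000
  age 5: 0.23 × 8 = 1.8400
  age 6: 0.15 × 37 = 5.5500
  age 7: 0.11 × 34 = 3.7400
  age 8: 0.08 × 20 = 1.6000
  age 9: 0.07 × 20 = 1.4000
R₀ = 26.9100 + 21.5000 + 1.8400 + 5.5500 + 3.7400 + 1.6000 + 1.4000 = 62.5400

62.54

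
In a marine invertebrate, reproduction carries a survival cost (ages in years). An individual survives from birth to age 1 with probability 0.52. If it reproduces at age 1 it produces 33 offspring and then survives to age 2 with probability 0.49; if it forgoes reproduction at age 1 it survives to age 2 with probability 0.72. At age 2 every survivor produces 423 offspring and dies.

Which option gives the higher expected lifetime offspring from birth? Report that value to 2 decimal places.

158.37

breed at age 1: R₀ = 0.52 × (33 + 0.49 × 423) = 0.52 × 240.2700 = 124.9404
delay to age 2: R₀ = 0.52 × (0.72 × 423) = 0.52 × 304.5600 = 158.3712
Higher: delay to age 2 (158.3712).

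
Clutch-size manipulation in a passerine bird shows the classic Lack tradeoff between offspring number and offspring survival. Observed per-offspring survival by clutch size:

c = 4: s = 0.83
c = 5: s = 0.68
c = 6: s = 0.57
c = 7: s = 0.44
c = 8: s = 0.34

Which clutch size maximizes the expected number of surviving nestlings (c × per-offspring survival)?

6

Expected surviving nestlings = c × s(c):
  c=4: 4 × 0.83 = 3.320
  c=5: 5 × 0.68 = 3.400
  c=6: 6 × 0.57 = 3.420
  c=7: 7 × 0.44 = 3.080
  c=8: 8 × 0.34 = 2.720
Maximum at c = 6 (3.420 surviving nestlings).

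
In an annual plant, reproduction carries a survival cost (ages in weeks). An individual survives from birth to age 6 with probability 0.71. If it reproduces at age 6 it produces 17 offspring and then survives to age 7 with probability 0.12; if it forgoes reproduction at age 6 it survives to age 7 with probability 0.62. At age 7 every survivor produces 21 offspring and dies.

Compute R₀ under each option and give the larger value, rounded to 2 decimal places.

breed at age 6: R₀ = 0.71 × (17 + 0.12 × 21) = 0.71 × 19.5200 = 13.8592
delay to age 7: R₀ = 0.71 × (0.62 × 21) = 0.71 × 13.0200 = 9.2442
Higher: breed at age 6 (13.8592).

13.86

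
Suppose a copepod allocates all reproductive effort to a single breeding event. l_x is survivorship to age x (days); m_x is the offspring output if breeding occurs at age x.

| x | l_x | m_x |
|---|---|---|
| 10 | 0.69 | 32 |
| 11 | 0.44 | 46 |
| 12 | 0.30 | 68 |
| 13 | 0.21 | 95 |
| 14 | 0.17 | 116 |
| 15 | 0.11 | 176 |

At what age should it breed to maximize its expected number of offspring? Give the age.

Expected offspring if breeding at age x = l_x × m_x:
  age 10: 0.69 × 32 = 22.080
  age 11: 0.44 × 46 = 20.240
  age 12: 0.30 × 68 = 20.400
  age 13: 0.21 × 95 = 19.950
  age 14: 0.17 × 116 = 19.720
  age 15: 0.11 × 176 = 19.360
Maximum at age 10 (22.080).

10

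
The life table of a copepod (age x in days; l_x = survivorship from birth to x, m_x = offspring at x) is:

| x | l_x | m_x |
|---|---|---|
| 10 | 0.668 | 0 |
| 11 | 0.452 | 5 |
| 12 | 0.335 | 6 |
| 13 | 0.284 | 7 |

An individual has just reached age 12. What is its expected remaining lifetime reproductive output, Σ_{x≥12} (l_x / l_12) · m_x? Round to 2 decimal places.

l_12 = 0.335. Conditional survival from age 12 to x is l_x / l_12.
  x=12: (0.335/0.335) × 6 = 6.0000
  x=13: (0.284/0.335) × 7 = 5.9343
Sum = 6.0000 + 5.9343 = 11.9343

11.93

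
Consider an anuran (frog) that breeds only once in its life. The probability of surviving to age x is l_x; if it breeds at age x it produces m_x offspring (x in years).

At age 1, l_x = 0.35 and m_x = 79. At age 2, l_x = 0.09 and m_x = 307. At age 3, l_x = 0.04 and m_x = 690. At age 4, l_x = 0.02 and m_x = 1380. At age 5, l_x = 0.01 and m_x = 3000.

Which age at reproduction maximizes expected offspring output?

Expected offspring if breeding at age x = l_x × m_x:
  age 1: 0.35 × 79 = 27.650
  age 2: 0.09 × 307 = 27.630
  age 3: 0.04 × 690 = 27.600
  age 4: 0.02 × 1380 = 27.600
  age 5: 0.01 × 3000 = 30.000
Maximum at age 5 (30.000).

5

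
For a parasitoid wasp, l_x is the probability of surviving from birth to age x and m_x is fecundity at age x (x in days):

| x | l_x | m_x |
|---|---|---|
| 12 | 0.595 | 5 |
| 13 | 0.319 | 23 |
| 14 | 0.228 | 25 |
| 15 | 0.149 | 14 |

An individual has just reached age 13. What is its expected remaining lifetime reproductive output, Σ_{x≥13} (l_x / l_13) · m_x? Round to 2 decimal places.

47.41

l_13 = 0.319. Conditional survival from age 13 to x is l_x / l_13.
  x=13: (0.319/0.319) × 23 = 23.0000
  x=14: (0.228/0.319) × 25 = 17.8683
  x=15: (0.149/0.319) × 14 = 6.5392
Sum = 23.0000 + 17.8683 + 6.5392 = 47.4075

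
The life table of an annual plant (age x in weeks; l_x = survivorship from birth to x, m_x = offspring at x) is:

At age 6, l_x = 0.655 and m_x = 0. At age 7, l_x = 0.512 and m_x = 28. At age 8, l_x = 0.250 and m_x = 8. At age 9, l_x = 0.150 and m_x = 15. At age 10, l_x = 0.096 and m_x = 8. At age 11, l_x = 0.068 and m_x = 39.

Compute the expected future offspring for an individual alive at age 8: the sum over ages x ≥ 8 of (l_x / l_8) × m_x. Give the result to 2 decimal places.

30.68

l_8 = 0.250. Conditional survival from age 8 to x is l_x / l_8.
  x=8: (0.250/0.250) × 8 = 8.0000
  x=9: (0.150/0.250) × 15 = 9.0000
  x=10: (0.096/0.250) × 8 = 3.0720
  x=11: (0.068/0.250) × 39 = 10.6080
Sum = 8.0000 + 9.0000 + 3.0720 + 10.6080 = 30.6800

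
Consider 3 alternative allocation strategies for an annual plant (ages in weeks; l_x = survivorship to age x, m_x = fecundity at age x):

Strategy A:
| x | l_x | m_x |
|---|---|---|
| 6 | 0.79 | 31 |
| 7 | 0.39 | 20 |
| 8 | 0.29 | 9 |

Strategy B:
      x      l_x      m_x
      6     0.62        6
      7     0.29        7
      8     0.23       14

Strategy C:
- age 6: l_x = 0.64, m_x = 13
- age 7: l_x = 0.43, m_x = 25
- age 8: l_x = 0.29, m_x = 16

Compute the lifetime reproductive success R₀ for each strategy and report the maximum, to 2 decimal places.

34.90

Strategy A: R₀ = 0.79×31 + 0.39×20 + 0.29×9 = 34.9000
Strategy B: R₀ = 0.62×6 + 0.29×7 + 0.23×14 = 8.9700
Strategy C: R₀ = 0.64×13 + 0.43×25 + 0.29×16 = 23.7100
Highest R₀: strategy A with 34.9000.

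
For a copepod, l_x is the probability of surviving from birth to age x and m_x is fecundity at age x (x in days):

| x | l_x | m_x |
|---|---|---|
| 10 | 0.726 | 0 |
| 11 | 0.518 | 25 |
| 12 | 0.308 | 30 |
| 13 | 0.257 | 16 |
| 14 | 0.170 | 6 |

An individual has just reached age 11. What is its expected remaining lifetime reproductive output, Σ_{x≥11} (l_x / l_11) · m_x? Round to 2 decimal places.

l_11 = 0.518. Conditional survival from age 11 to x is l_x / l_11.
  x=11: (0.518/0.518) × 25 = 25.0000
  x=12: (0.308/0.518) × 30 = 17.8378
  x=13: (0.257/0.518) × 16 = 7.9382
  x=14: (0.170/0.518) × 6 = 1.9691
Sum = 25.0000 + 17.8378 + 7.9382 + 1.9691 = 52.7452

52.75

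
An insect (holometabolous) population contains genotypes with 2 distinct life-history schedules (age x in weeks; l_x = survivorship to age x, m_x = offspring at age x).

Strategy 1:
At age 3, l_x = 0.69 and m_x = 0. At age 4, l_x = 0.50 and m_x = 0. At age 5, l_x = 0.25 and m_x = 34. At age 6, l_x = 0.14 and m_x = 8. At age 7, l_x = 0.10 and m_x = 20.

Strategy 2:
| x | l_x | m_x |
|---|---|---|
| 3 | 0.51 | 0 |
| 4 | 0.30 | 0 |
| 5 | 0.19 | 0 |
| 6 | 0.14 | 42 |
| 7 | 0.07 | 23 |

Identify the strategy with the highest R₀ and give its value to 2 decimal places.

11.62

Strategy 1: R₀ = 0.69×0 + 0.50×0 + 0.25×34 + 0.14×8 + 0.10×20 = 11.6200
Strategy 2: R₀ = 0.51×0 + 0.30×0 + 0.19×0 + 0.14×42 + 0.07×23 = 7.4900
Highest R₀: strategy 1 with 11.6200.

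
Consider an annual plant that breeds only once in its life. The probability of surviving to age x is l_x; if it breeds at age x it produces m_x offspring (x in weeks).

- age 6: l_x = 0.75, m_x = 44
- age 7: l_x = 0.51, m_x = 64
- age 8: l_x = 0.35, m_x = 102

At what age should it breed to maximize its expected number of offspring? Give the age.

Expected offspring if breeding at age x = l_x × m_x:
  age 6: 0.75 × 44 = 33.000
  age 7: 0.51 × 64 = 32.640
  age 8: 0.35 × 102 = 35.700
Maximum at age 8 (35.700).

8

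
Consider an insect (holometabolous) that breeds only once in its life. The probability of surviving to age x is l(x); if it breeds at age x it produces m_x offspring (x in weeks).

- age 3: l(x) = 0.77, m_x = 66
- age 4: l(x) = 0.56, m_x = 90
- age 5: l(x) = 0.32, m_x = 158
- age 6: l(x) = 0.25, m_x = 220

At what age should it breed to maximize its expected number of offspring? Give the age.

6

Expected offspring if breeding at age x = l(x) × m_x:
  age 3: 0.77 × 66 = 50.820
  age 4: 0.56 × 90 = 50.400
  age 5: 0.32 × 158 = 50.560
  age 6: 0.25 × 220 = 55.000
Maximum at age 6 (55.000).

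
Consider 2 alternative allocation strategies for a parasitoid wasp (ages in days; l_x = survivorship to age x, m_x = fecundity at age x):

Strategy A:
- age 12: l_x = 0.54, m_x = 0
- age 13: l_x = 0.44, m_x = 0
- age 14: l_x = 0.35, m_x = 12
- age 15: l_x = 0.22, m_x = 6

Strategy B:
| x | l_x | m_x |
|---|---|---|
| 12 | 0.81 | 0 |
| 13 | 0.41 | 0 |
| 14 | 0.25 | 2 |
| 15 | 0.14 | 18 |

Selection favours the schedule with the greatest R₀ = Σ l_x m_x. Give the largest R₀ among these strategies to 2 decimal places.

Strategy A: R₀ = 0.54×0 + 0.44×0 + 0.35×12 + 0.22×6 = 5.5200
Strategy B: R₀ = 0.81×0 + 0.41×0 + 0.25×2 + 0.14×18 = 3.0200
Highest R₀: strategy A with 5.5200.

5.52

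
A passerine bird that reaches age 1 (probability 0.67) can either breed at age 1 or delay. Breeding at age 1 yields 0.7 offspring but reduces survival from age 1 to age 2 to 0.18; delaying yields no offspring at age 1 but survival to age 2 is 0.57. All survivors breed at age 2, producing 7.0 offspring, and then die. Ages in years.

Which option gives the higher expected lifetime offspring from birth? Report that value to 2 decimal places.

2.67

breed at age 1: R₀ = 0.67 × (0.7 + 0.18 × 7.0) = 0.67 × 1.9600 = 1.3132
delay to age 2: R₀ = 0.67 × (0.57 × 7.0) = 0.67 × 3.9900 = 2.6733
Higher: delay to age 2 (2.6733).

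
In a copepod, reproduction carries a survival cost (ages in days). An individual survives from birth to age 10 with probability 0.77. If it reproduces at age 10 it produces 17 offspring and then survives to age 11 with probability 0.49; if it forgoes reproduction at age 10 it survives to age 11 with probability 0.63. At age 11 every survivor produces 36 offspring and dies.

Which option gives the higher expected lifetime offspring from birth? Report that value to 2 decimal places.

26.67

breed at age 10: R₀ = 0.77 × (17 + 0.49 × 36) = 0.77 × 34.6400 = 26.6728
delay to age 11: R₀ = 0.77 × (0.63 × 36) = 0.77 × 22.6800 = 17.4636
Higher: breed at age 10 (26.6728).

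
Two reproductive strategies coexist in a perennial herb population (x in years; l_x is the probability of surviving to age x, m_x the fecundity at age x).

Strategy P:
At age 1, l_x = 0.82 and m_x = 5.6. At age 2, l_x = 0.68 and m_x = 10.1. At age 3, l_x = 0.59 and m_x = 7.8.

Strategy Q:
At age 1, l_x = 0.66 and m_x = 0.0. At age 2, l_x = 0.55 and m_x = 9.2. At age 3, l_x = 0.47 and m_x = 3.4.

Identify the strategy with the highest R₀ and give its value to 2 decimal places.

Strategy P: R₀ = 0.82×5.6 + 0.68×10.1 + 0.59×7.8 = 16.0620
Strategy Q: R₀ = 0.66×0.0 + 0.55×9.2 + 0.47×3.4 = 6.6580
Highest R₀: strategy P with 16.0620.

16.06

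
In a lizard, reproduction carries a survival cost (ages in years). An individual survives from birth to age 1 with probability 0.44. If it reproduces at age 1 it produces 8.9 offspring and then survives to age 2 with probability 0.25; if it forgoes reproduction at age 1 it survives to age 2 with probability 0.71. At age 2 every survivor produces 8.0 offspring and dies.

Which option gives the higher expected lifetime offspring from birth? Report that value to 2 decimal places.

breed at age 1: R₀ = 0.44 × (8.9 + 0.25 × 8.0) = 0.44 × 10.9000 = 4.7960
delay to age 2: R₀ = 0.44 × (0.71 × 8.0) = 0.44 × 5.6800 = 2.4992
Higher: breed at age 1 (4.7960).

4.80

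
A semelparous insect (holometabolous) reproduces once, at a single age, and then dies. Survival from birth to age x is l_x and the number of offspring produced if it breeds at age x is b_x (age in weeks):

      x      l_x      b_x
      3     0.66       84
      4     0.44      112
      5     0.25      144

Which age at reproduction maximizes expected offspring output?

3

Expected offspring if breeding at age x = l_x × b_x:
  age 3: 0.66 × 84 = 55.440
  age 4: 0.44 × 112 = 49.280
  age 5: 0.25 × 144 = 36.000
Maximum at age 3 (55.440).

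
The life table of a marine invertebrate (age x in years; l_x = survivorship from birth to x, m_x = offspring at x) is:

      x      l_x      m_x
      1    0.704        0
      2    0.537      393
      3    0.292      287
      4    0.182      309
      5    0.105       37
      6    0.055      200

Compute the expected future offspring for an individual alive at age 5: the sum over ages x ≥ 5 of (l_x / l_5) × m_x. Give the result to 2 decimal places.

141.76

l_5 = 0.105. Conditional survival from age 5 to x is l_x / l_5.
  x=5: (0.105/0.105) × 37 = 37.0000
  x=6: (0.055/0.105) × 200 = 104.7619
Sum = 37.0000 + 104.7619 = 141.7619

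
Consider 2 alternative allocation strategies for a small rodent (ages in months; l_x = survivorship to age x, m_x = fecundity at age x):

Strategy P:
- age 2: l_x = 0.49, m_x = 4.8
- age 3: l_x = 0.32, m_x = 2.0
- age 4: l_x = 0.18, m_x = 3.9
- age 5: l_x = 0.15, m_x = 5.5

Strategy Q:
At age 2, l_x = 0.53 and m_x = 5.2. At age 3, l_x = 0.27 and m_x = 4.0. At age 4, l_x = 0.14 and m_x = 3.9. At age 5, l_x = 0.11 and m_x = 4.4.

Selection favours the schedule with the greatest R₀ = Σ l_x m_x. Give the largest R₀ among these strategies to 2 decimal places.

Strategy P: R₀ = 0.49×4.8 + 0.32×2.0 + 0.18×3.9 + 0.15×5.5 = 4.5190
Strategy Q: R₀ = 0.53×5.2 + 0.27×4.0 + 0.14×3.9 + 0.11×4.4 = 4.8660
Highest R₀: strategy Q with 4.8660.

4.87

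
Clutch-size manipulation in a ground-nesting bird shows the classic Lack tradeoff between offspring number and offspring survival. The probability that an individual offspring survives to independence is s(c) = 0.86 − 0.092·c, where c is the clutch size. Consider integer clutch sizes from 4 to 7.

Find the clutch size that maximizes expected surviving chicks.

5

Expected surviving chicks = c × s(c):
  c=4: 4 × 0.492 = 1.968
  c=5: 5 × 0.400 = 2.000
  c=6: 6 × 0.308 = 1.848
  c=7: 7 × 0.216 = 1.512
Maximum at c = 5 (2.000 surviving chicks).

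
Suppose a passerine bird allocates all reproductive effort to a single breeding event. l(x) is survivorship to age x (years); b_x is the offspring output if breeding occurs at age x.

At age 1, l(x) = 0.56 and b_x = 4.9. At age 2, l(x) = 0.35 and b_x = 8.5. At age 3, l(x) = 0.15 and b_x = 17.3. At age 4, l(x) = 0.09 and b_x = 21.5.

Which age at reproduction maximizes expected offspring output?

2

Expected offspring if breeding at age x = l(x) × b_x:
  age 1: 0.56 × 4.9 = 2.744
  age 2: 0.35 × 8.5 = 2.975
  age 3: 0.15 × 17.3 = 2.595
  age 4: 0.09 × 21.5 = 1.935
Maximum at age 2 (2.975).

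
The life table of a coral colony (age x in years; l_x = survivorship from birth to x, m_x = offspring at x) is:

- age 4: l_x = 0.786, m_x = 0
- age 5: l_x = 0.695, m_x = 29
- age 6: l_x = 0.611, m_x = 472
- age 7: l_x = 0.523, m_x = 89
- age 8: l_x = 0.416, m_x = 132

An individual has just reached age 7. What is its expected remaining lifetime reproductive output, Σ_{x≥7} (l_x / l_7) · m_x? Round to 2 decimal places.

193.99

l_7 = 0.523. Conditional survival from age 7 to x is l_x / l_7.
  x=7: (0.523/0.523) × 89 = 89.0000
  x=8: (0.416/0.523) × 132 = 104.9943
Sum = 89.0000 + 104.9943 = 193.9943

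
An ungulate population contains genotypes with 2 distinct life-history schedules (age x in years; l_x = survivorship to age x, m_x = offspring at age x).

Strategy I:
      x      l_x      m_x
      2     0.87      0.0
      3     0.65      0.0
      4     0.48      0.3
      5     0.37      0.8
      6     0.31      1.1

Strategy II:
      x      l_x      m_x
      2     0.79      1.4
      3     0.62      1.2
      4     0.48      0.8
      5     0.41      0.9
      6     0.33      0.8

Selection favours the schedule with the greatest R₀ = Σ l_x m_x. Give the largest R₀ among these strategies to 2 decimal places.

Strategy I: R₀ = 0.87×0.0 + 0.65×0.0 + 0.48×0.3 + 0.37×0.8 + 0.31×1.1 = 0.7810
Strategy II: R₀ = 0.79×1.4 + 0.62×1.2 + 0.48×0.8 + 0.41×0.9 + 0.33×0.8 = 2.8670
Highest R₀: strategy II with 2.8670.

2.87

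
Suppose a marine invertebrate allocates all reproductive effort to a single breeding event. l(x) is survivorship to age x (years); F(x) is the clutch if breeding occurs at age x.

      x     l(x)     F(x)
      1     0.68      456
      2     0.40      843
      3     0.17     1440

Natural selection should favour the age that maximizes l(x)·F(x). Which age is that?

Expected offspring if breeding at age x = l(x) × F(x):
  age 1: 0.68 × 456 = 310.080
  age 2: 0.40 × 843 = 337.200
  age 3: 0.17 × 1440 = 244.800
Maximum at age 2 (337.200).

2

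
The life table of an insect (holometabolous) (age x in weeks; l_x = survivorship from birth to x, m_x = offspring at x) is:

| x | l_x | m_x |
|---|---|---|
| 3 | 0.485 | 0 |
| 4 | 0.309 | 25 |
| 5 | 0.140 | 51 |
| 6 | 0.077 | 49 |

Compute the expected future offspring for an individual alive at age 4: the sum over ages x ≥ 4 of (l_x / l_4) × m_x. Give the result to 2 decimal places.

60.32

l_4 = 0.309. Conditional survival from age 4 to x is l_x / l_4.
  x=4: (0.309/0.309) × 25 = 25.0000
  x=5: (0.140/0.309) × 51 = 23.1068
  x=6: (0.077/0.309) × 49 = 12.2104
Sum = 25.0000 + 23.1068 + 12.2104 = 60.3172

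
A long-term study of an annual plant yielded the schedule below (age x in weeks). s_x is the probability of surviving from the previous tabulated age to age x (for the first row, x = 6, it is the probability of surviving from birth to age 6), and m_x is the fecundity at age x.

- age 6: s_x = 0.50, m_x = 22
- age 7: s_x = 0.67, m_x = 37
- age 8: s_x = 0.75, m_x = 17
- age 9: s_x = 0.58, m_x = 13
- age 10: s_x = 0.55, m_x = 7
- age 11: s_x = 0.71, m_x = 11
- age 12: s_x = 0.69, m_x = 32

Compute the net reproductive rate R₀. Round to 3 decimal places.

Survivorship from birth: l_x = s_6·s_7·…·s_x.
  l_6 = 0.50000
  l_7 = 0.33500
  l_8 = 0.25125
  l_9 = 0.14572
  l_10 = 0.08015
  l_11 = 0.05691
  l_12 = 0.03926
R₀ = Σ l_x m_x:
  age 6: 0.50000 × 22 = 11.0000
  age 7: 0.33500 × 37 = 12.3950
  age 8: 0.25125 × 17 = 4.2712
  age 9: 0.14572 × 13 = 1.8944
  age 10: 0.08015 × 7 = 0.5611
  age 11: 0.05691 × 11 = 0.6260
  age 12: 0.03926 × 32 = 1.2563
R₀ = 11.0000 + 12.3950 + 4.2712 + 1.8944 + 0.5611 + 0.6260 + 1.2563 = 32.0040

32.004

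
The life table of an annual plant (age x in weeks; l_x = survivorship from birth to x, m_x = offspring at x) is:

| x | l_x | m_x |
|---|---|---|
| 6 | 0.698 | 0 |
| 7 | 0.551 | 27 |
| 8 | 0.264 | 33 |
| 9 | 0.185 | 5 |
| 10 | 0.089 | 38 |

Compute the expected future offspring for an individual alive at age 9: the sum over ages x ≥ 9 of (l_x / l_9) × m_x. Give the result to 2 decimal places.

l_9 = 0.185. Conditional survival from age 9 to x is l_x / l_9.
  x=9: (0.185/0.185) × 5 = 5.0000
  x=10: (0.089/0.185) × 38 = 18.2811
Sum = 5.0000 + 18.2811 = 23.2811

23.28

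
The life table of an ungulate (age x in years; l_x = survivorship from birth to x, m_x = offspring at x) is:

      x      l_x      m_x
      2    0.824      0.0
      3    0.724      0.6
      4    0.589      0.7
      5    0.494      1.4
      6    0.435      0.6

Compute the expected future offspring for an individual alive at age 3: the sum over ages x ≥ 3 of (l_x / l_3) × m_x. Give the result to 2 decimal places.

2.49

l_3 = 0.724. Conditional survival from age 3 to x is l_x / l_3.
  x=3: (0.724/0.724) × 0.6 = 0.6000
  x=4: (0.589/0.724) × 0.7 = 0.5695
  x=5: (0.494/0.724) × 1.4 = 0.9552
  x=6: (0.435/0.724) × 0.6 = 0.3605
Sum = 0.6000 + 0.5695 + 0.9552 + 0.3605 = 2.4852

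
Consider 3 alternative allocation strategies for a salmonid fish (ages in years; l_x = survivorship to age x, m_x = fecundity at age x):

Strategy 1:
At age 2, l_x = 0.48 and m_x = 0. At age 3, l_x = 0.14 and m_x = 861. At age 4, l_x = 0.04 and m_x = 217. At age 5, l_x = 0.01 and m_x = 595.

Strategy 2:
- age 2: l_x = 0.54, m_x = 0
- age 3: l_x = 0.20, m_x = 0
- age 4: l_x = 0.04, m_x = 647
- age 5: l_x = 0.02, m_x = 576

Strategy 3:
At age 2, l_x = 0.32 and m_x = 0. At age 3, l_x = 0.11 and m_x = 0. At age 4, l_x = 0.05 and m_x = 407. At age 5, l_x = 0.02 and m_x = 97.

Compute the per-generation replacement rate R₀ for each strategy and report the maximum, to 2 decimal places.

Strategy 1: R₀ = 0.48×0 + 0.14×861 + 0.04×217 + 0.01×595 = 135.1700
Strategy 2: R₀ = 0.54×0 + 0.20×0 + 0.04×647 + 0.02×576 = 37.4000
Strategy 3: R₀ = 0.32×0 + 0.11×0 + 0.05×407 + 0.02×97 = 22.2900
Highest R₀: strategy 1 with 135.1700.

135.17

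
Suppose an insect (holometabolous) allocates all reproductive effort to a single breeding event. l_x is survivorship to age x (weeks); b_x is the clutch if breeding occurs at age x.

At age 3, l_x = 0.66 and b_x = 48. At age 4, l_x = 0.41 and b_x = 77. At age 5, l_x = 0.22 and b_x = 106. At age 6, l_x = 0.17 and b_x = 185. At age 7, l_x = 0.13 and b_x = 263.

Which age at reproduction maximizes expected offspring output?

7

Expected offspring if breeding at age x = l_x × b_x:
  age 3: 0.66 × 48 = 31.680
  age 4: 0.41 × 77 = 31.570
  age 5: 0.22 × 106 = 23.320
  age 6: 0.17 × 185 = 31.450
  age 7: 0.13 × 263 = 34.190
Maximum at age 7 (34.190).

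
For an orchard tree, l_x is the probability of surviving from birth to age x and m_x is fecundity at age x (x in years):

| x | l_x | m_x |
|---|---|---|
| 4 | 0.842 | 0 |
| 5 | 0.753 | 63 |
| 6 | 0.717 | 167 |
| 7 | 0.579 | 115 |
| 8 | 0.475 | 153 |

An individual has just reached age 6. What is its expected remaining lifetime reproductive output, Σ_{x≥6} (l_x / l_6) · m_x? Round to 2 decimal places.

361.23

l_6 = 0.717. Conditional survival from age 6 to x is l_x / l_6.
  x=6: (0.717/0.717) × 167 = 167.0000
  x=7: (0.579/0.717) × 115 = 92.8661
  x=8: (0.475/0.717) × 153 = 101.3598
Sum = 167.0000 + 92.8661 + 101.3598 = 361.2259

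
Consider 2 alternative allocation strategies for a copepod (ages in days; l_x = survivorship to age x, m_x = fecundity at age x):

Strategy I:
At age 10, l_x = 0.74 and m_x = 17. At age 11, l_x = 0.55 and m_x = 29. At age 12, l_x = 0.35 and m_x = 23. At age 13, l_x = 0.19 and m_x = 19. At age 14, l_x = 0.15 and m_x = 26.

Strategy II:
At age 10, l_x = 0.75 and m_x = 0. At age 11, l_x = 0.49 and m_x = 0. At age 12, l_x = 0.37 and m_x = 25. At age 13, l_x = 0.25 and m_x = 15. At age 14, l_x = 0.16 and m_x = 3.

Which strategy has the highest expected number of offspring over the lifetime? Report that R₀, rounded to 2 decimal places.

Strategy I: R₀ = 0.74×17 + 0.55×29 + 0.35×23 + 0.19×19 + 0.15×26 = 44.0900
Strategy II: R₀ = 0.75×0 + 0.49×0 + 0.37×25 + 0.25×15 + 0.16×3 = 13.4800
Highest R₀: strategy I with 44.0900.

44.09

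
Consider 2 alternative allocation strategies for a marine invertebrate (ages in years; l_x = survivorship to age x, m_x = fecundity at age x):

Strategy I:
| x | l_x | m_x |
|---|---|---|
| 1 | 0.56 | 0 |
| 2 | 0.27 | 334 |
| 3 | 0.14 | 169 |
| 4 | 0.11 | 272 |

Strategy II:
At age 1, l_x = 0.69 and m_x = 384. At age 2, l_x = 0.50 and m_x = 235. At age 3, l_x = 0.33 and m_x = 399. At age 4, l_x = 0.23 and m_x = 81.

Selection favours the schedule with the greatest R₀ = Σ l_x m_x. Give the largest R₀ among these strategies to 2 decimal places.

Strategy I: R₀ = 0.56×0 + 0.27×334 + 0.14×169 + 0.11×272 = 143.7600
Strategy II: R₀ = 0.69×384 + 0.50×235 + 0.33×399 + 0.23×81 = 532.7600
Highest R₀: strategy II with 532.7600.

532.76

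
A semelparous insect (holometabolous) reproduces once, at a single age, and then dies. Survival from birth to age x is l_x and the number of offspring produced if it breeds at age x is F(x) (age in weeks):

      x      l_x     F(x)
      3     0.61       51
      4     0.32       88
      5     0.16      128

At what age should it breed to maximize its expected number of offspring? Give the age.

3

Expected offspring if breeding at age x = l_x × F(x):
  age 3: 0.61 × 51 = 31.110
  age 4: 0.32 × 88 = 28.160
  age 5: 0.16 × 128 = 20.480
Maximum at age 3 (31.110).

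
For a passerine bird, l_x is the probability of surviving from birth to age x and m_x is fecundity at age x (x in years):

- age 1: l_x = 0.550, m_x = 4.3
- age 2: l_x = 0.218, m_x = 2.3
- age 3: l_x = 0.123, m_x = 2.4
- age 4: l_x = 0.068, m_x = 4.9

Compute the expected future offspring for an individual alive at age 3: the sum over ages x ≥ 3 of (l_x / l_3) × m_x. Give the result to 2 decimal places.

5.11

l_3 = 0.123. Conditional survival from age 3 to x is l_x / l_3.
  x=3: (0.123/0.123) × 2.4 = 2.4000
  x=4: (0.068/0.123) × 4.9 = 2.7089
Sum = 2.4000 + 2.7089 = 5.1089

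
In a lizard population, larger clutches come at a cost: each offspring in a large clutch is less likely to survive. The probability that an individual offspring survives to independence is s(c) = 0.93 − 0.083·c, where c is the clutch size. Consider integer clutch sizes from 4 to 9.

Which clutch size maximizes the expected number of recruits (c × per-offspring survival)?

Expected recruits = c × s(c):
  c=4: 4 × 0.598 = 2.392
  c=5: 5 × 0.515 = 2.575
  c=6: 6 × 0.432 = 2.592
  c=7: 7 × 0.349 = 2.443
  c=8: 8 × 0.266 = 2.128
  c=9: 9 × 0.183 = 1.647
Maximum at c = 6 (2.592 recruits).

6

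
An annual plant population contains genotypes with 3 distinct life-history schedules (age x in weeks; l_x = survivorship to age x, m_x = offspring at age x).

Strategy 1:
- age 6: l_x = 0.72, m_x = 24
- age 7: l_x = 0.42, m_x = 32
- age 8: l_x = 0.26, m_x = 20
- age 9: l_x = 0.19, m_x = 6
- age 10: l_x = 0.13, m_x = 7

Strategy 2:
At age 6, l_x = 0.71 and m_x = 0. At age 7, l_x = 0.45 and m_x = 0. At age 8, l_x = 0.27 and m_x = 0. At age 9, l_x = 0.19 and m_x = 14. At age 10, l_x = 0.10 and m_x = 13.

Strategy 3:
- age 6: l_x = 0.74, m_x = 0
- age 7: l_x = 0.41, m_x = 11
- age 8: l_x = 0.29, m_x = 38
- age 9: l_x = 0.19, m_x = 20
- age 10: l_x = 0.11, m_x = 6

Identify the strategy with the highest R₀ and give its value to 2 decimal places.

Strategy 1: R₀ = 0.72×24 + 0.42×32 + 0.26×20 + 0.19×6 + 0.13×7 = 37.9700
Strategy 2: R₀ = 0.71×0 + 0.45×0 + 0.27×0 + 0.19×14 + 0.10×13 = 3.9600
Strategy 3: R₀ = 0.74×0 + 0.41×11 + 0.29×38 + 0.19×20 + 0.11×6 = 19.9900
Highest R₀: strategy 1 with 37.9700.

37.97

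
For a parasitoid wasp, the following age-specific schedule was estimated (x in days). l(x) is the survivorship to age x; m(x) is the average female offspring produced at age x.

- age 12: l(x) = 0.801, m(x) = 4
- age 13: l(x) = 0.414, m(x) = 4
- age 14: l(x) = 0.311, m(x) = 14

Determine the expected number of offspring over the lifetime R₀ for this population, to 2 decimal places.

R₀ = Σ l(x) m(x):
  age 12: 0.801 × 4 = 3.2040
  age 13: 0.414 × 4 = 1.6560
  age 14: 0.311 × 14 = 4.3540
R₀ = 3.2040 + 1.6560 + 4.3540 = 9.2140

9.21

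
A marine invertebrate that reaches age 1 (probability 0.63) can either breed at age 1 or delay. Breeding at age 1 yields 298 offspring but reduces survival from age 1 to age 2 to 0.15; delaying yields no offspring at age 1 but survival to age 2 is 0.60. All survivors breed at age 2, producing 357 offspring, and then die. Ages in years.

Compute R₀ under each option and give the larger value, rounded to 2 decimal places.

breed at age 1: R₀ = 0.63 × (298 + 0.15 × 357) = 0.63 × 351.5500 = 221.4765
delay to age 2: R₀ = 0.63 × (0.60 × 357) = 0.63 × 214.2000 = 134.9460
Higher: breed at age 1 (221.4765).

221.48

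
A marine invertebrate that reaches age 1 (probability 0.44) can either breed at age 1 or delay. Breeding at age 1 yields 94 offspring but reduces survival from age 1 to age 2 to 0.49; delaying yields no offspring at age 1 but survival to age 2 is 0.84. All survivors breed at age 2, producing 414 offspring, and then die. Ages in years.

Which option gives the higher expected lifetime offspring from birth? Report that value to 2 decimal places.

153.01

breed at age 1: R₀ = 0.44 × (94 + 0.49 × 414) = 0.44 × 296.8600 = 130.6184
delay to age 2: R₀ = 0.44 × (0.84 × 414) = 0.44 × 347.7600 = 153.0144
Higher: delay to age 2 (153.0144).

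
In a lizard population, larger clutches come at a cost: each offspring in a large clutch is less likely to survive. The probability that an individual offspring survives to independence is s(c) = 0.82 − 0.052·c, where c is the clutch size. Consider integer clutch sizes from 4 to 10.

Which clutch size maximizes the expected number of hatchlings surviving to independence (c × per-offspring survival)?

Expected hatchlings surviving to independence = c × s(c):
  c=4: 4 × 0.612 = 2.448
  c=5: 5 × 0.560 = 2.800
  c=6: 6 × 0.508 = 3.048
  c=7: 7 × 0.456 = 3.192
  c=8: 8 × 0.404 = 3.232
  c=9: 9 × 0.352 = 3.168
  c=10: 10 × 0.300 = 3.000
Maximum at c = 8 (3.232 hatchlings surviving to independence).

8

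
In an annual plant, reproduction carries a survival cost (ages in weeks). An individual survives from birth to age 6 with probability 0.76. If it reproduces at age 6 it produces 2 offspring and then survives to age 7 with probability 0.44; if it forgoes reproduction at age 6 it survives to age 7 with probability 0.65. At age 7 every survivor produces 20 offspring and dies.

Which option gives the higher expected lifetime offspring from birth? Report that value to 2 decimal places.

breed at age 6: R₀ = 0.76 × (2 + 0.44 × 20) = 0.76 × 10.8000 = 8.2080
delay to age 7: R₀ = 0.76 × (0.65 × 20) = 0.76 × 13.0000 = 9.8800
Higher: delay to age 7 (9.8800).

9.88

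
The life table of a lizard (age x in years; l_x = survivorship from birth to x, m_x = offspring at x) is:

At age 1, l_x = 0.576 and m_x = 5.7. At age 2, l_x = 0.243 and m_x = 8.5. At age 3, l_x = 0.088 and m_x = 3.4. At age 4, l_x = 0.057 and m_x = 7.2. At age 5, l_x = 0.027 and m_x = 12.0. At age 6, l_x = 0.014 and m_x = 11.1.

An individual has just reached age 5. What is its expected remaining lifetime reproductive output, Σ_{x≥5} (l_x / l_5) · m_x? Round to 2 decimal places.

l_5 = 0.027. Conditional survival from age 5 to x is l_x / l_5.
  x=5: (0.027/0.027) × 12.0 = 12.0000
  x=6: (0.014/0.027) × 11.1 = 5.7556
Sum = 12.0000 + 5.7556 = 17.7556

17.76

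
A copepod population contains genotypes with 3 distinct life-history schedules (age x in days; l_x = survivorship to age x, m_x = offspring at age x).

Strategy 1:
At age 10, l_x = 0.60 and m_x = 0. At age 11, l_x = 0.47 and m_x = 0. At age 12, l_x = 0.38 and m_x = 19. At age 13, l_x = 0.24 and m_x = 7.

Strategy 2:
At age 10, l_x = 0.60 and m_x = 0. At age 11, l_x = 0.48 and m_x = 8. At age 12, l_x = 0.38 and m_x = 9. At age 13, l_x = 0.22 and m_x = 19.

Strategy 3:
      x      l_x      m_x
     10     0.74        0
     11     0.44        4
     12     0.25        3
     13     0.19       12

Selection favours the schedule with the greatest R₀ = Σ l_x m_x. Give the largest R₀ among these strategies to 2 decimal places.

Strategy 1: R₀ = 0.60×0 + 0.47×0 + 0.38×19 + 0.24×7 = 8.9000
Strategy 2: R₀ = 0.60×0 + 0.48×8 + 0.38×9 + 0.22×19 = 11.4400
Strategy 3: R₀ = 0.74×0 + 0.44×4 + 0.25×3 + 0.19×12 = 4.7900
Highest R₀: strategy 2 with 11.4400.

11.44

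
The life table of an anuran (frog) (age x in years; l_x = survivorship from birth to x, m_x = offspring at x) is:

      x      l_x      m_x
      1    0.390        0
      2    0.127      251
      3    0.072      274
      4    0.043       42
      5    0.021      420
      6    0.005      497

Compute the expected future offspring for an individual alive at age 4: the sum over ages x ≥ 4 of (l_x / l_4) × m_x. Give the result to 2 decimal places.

304.91

l_4 = 0.043. Conditional survival from age 4 to x is l_x / l_4.
  x=4: (0.043/0.043) × 42 = 42.0000
  x=5: (0.021/0.043) × 420 = 205.1163
  x=6: (0.005/0.043) × 497 = 57.7907
Sum = 42.0000 + 205.1163 + 57.7907 = 304.9070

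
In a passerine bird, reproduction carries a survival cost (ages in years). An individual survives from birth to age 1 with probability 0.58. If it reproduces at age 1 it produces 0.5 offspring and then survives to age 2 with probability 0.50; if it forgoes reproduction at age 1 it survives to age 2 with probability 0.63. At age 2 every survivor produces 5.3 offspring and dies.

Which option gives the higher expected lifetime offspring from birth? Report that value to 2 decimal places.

1.94

breed at age 1: R₀ = 0.58 × (0.5 + 0.50 × 5.3) = 0.58 × 3.1500 = 1.8270
delay to age 2: R₀ = 0.58 × (0.63 × 5.3) = 0.58 × 3.3390 = 1.9366
Higher: delay to age 2 (1.9366).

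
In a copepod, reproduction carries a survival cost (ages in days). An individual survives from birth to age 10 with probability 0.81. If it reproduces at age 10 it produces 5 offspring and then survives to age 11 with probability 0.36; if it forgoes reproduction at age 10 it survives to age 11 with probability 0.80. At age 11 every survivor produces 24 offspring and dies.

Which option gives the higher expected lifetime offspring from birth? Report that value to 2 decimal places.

breed at age 10: R₀ = 0.81 × (5 + 0.36 × 24) = 0.81 × 13.6400 = 11.0484
delay to age 11: R₀ = 0.81 × (0.80 × 24) = 0.81 × 19.2000 = 15.5520
Higher: delay to age 11 (15.5520).

15.55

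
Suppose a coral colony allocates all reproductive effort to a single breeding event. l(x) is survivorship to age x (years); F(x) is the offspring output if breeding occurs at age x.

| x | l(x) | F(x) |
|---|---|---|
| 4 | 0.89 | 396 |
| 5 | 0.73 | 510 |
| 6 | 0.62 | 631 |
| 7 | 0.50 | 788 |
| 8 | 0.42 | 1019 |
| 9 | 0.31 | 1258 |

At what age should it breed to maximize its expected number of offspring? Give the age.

Expected offspring if breeding at age x = l(x) × F(x):
  age 4: 0.89 × 396 = 352.440
  age 5: 0.73 × 510 = 372.300
  age 6: 0.62 × 631 = 391.220
  age 7: 0.50 × 788 = 394.000
  age 8: 0.42 × 1019 = 427.980
  age 9: 0.31 × 1258 = 389.980
Maximum at age 8 (427.980).

8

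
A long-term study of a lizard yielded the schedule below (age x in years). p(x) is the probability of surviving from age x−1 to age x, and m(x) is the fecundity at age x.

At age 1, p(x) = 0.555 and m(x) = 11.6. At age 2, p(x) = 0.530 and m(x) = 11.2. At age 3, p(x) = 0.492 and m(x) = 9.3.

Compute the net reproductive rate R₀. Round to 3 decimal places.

11.078

Survivorship from birth: l_x = p_1·p_2·…·p_x.
  l_1 = 0.55500
  l_2 = 0.29415
  l_3 = 0.14472
R₀ = Σ l_x m(x):
  age 1: 0.55500 × 11.6 = 6.4380
  age 2: 0.29415 × 11.2 = 3.2945
  age 3: 0.14472 × 9.3 = 1.3459
R₀ = 6.4380 + 3.2945 + 1.3459 = 11.0784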